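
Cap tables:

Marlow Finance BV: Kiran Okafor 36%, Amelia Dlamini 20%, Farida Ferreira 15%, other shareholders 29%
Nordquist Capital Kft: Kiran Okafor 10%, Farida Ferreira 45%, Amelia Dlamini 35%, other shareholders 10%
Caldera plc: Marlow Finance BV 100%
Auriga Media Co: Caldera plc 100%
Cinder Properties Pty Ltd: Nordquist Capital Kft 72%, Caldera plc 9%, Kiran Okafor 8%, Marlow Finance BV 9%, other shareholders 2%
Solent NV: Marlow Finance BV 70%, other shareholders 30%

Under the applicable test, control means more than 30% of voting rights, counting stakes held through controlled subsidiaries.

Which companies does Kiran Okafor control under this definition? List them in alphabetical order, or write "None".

Auriga Media Co, Caldera plc, Marlow Finance BV, Solent NV

Kiran holds 36% of Marlow, so Kiran controls Marlow.
Marlow holds 100% of Caldera, so Kiran controls Caldera.
Caldera holds 100% of Auriga, so Kiran controls Auriga.
Marlow holds 70% of Solent, so Kiran controls Solent.
No other company's threshold is met.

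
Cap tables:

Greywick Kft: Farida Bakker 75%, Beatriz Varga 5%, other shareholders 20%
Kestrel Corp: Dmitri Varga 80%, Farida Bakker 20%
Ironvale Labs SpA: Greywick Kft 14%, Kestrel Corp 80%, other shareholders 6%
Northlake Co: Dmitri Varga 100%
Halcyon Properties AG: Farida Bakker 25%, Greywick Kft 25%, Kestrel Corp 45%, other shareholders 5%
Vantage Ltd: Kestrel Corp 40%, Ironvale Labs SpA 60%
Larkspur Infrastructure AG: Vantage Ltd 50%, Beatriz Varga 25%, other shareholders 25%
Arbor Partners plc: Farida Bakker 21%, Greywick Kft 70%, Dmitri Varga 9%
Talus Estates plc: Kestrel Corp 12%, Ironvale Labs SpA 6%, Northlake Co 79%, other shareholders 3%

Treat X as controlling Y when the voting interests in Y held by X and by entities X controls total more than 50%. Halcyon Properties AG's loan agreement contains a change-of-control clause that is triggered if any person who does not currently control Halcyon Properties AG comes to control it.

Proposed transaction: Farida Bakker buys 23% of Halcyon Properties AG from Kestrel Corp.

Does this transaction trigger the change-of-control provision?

The purchase adds only to Farida's holdings (Kestrel's stake shrinks), so Farida is the only person who could newly come to control Halcyon.
Farida holds 75% of Greywick, so Farida controls Greywick.
Farida and Greywick together hold 21% + 70% = 91% of Arbor, so Farida controls Arbor.
In Halcyon, Farida's side holds only 25% + 25% = 50%, not > 50%.
So before the transaction, Farida does not control Halcyon.
After the purchase, Farida's direct stake in Halcyon rises to 25% + 23% = 48%, and Kestrel's stake falls to 22%.
Farida and Greywick together hold 48% + 25% = 73% of Halcyon, so Farida controls Halcyon.
Farida did not control Halcyon before and does after, so the clause is triggered.

Yes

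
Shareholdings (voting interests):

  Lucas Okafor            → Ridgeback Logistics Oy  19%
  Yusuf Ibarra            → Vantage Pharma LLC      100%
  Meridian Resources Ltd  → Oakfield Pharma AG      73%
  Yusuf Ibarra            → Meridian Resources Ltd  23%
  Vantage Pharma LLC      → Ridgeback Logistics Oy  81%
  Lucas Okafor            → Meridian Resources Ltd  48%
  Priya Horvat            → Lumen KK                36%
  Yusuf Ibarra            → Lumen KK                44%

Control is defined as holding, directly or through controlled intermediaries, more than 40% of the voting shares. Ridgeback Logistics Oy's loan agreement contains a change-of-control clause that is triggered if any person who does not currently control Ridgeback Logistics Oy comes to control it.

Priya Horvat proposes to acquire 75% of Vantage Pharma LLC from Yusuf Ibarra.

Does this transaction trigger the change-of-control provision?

The purchase adds only to Priya's holdings (Yusuf's stake shrinks), so Priya is the only person who could newly come to control Ridgeback.
Priya's largest direct stake is 36% in Lumen, which does not meet the threshold, so Priya controls no company.
Neither Priya nor any entity Priya controls holds any voting interest in Ridgeback.
So before the transaction, Priya does not control Ridgeback.
After the purchase, Priya holds 75% of Vantage directly, and Yusuf's stake falls to 25%.
Priya holds 75% of Vantage, so Priya controls Vantage.
Vantage holds 81% of Ridgeback, so Priya controls Ridgeback.
Priya did not control Ridgeback before and does after, so the clause is triggered.

Yes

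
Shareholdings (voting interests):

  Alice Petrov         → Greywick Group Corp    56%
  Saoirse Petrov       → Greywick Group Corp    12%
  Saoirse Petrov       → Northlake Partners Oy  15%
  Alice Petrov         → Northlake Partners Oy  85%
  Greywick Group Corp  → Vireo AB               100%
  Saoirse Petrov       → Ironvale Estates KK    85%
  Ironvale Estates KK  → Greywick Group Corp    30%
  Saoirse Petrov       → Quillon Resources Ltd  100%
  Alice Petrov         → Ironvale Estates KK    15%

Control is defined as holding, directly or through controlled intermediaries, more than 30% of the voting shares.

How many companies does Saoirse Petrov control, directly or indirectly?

Saoirse holds 85% of Ironvale, so Saoirse controls Ironvale.
Ironvale and Saoirse together hold 30% + 12% = 42% of Greywick, so Saoirse controls Greywick.
Greywick holds 100% of Vireo, so Saoirse controls Vireo.
Saoirse holds 100% of Quillon, so Saoirse controls Quillon.
No other company's threshold is met.
Saoirse controls 4 companies.

4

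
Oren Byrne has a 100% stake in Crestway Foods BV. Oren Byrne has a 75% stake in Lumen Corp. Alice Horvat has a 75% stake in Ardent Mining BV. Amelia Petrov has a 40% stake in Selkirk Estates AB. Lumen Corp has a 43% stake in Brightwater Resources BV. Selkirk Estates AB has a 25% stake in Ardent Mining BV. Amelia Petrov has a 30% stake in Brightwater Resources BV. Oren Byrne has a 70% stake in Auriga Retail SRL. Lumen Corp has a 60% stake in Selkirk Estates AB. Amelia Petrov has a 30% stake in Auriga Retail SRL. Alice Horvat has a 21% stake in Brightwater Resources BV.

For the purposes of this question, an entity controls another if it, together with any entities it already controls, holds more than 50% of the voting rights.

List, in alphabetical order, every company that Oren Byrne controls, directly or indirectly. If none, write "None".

Oren holds 75% of Lumen, so Oren controls Lumen.
Lumen holds 60% of Selkirk, so Oren controls Selkirk.
Oren holds 70% of Auriga, so Oren controls Auriga.
Oren holds 100% of Crestway, so Oren controls Crestway.
No other company's threshold is met.

Auriga Retail SRL, Crestway Foods BV, Lumen Corp, Selkirk Estates AB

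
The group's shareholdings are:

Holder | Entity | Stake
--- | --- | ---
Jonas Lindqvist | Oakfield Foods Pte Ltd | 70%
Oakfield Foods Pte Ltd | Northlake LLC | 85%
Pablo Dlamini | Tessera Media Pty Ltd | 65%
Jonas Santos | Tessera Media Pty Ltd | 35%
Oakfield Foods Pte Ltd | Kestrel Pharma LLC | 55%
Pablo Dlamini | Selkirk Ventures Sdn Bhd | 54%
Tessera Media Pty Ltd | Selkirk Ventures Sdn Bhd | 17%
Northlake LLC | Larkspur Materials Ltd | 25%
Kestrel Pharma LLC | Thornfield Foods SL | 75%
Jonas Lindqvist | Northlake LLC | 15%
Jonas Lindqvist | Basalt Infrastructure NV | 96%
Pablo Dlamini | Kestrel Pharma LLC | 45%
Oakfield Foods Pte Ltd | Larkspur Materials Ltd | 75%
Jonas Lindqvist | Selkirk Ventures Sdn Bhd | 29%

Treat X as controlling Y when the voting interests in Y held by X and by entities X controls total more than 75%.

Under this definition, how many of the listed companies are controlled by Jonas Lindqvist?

Jonas Lindqvist holds 96% of Basalt, so Jonas Lindqvist controls Basalt.
No other company's threshold is met.
Jonas Lindqvist controls 1 company.

1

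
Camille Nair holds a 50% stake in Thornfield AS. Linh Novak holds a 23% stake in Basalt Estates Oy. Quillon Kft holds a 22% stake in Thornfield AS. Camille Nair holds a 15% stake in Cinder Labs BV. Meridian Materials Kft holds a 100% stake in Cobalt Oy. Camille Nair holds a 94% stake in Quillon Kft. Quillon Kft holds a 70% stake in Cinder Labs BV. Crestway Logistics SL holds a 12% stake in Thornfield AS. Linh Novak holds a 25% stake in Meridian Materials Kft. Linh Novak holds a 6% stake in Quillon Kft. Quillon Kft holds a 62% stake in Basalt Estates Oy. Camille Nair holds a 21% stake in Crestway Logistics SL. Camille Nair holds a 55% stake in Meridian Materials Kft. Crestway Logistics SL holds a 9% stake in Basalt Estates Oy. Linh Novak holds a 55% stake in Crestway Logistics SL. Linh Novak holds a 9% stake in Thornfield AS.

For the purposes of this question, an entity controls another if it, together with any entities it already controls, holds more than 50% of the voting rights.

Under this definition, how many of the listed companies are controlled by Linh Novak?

1

Linh holds 55% of Crestway, so Linh controls Crestway.
No other company's threshold is met.
Linh controls 1 company.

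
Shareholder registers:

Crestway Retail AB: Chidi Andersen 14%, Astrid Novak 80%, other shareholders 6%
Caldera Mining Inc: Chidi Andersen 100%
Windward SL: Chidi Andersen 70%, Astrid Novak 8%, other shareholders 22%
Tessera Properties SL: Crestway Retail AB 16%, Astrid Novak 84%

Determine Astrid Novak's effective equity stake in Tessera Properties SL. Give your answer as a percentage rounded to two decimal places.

Astrid reaches Tessera along 2 paths.
Via Crestway: 80% × 16% = 12.8%.
Direct stake: 84% = 84%.
Total: 12.8% + 84% = 96.8%.
Rounded: 96.80%.

96.80%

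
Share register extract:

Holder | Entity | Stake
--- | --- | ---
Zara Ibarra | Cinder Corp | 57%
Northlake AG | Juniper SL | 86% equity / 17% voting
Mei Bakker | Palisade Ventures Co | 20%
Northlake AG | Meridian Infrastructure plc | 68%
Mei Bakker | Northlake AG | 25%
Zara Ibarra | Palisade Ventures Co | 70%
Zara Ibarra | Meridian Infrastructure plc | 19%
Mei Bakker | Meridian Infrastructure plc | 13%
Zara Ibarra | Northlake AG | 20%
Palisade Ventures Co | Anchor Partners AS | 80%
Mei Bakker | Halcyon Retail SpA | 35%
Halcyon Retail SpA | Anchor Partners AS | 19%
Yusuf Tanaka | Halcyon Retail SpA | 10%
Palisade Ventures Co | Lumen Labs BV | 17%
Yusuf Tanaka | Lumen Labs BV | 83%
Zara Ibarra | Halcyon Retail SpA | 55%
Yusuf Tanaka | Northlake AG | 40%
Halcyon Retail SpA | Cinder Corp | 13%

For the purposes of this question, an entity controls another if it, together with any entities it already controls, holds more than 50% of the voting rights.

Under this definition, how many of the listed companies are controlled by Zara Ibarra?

Zara holds 55% of Halcyon, so Zara controls Halcyon.
Zara holds 70% of Palisade, so Zara controls Palisade.
Halcyon and Palisade together hold 19% + 80% = 99% of Anchor, so Zara controls Anchor.
Halcyon and Zara together hold 13% + 57% = 70% of Cinder, so Zara controls Cinder.
No other company's threshold is met.
Zara controls 4 companies.

4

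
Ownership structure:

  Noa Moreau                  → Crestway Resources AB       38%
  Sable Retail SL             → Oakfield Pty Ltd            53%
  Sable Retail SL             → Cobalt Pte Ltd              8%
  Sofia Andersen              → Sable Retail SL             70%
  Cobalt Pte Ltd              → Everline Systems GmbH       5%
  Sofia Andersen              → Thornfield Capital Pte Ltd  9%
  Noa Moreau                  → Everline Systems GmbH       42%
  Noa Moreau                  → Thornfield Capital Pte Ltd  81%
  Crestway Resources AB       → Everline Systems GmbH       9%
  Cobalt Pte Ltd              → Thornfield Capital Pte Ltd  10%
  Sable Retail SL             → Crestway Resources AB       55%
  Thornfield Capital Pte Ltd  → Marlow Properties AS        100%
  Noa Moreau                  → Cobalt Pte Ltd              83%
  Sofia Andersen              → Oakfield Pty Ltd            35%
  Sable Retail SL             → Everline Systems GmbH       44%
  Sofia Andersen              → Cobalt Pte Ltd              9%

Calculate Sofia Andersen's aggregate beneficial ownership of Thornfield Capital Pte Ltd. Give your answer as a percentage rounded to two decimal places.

10.46%

Sofia reaches Thornfield along 3 paths.
Via Sable → Cobalt: 70% × 8% × 10% = 0.56%.
Via Cobalt: 9% × 10% = 0.9%.
Direct stake: 9% = 9%.
Total: 0.56% + 0.9% + 9% = 10.46%.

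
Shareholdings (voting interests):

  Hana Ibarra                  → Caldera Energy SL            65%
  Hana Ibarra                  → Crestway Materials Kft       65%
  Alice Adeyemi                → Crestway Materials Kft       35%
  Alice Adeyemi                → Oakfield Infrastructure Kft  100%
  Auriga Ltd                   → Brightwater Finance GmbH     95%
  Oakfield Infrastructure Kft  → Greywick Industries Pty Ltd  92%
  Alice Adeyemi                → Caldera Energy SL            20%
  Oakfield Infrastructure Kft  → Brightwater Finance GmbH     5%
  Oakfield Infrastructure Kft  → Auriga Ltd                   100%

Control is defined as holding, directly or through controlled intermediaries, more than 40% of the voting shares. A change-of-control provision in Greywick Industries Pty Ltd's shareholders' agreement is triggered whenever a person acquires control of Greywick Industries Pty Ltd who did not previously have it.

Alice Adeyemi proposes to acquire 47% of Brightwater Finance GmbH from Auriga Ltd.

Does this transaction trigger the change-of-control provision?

The purchase adds only to Alice's holdings (Auriga's stake shrinks), so Alice is the only person who could newly come to control Greywick.
Alice holds 100% of Oakfield, so Alice controls Oakfield.
Oakfield holds 92% of Greywick, so Alice controls Greywick.
So Alice already controls Greywick before the transaction.
After the purchase, Alice holds 47% of Brightwater directly, and Auriga's stake falls to 48%.
Alice controlled Greywick already, so this is not a new person acquiring control; every other person's position is unchanged or reduced.
No new person acquires control, so the clause is not triggered.

No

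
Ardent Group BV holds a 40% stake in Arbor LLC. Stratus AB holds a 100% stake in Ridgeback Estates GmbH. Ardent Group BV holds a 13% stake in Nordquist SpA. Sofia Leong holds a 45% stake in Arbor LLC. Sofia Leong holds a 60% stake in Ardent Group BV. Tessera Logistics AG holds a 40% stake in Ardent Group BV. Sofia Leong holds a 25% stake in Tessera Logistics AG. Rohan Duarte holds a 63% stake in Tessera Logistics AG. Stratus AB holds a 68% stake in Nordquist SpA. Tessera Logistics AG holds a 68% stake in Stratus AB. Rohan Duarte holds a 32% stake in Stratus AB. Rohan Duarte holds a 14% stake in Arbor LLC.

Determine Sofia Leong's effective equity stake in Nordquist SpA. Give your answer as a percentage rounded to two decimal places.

Sofia reaches Nordquist along 3 paths.
Via Tessera → Ardent: 25% × 40% × 13% = 1.3%.
Via Ardent: 60% × 13% = 7.8%.
Via Tessera → Stratus: 25% × 68% × 68% = 11.56%.
Total: 1.3% + 7.8% + 11.56% = 20.66%.

20.66%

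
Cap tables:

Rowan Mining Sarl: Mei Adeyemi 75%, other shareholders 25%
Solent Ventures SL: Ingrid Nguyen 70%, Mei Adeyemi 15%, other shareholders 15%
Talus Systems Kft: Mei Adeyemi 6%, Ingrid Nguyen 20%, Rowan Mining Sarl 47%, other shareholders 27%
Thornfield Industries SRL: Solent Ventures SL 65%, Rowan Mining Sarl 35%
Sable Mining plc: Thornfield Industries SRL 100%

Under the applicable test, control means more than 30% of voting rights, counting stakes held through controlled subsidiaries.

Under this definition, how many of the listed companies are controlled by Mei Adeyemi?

Mei holds 75% of Rowan, so Mei controls Rowan.
Mei and Rowan together hold 6% + 47% = 53% of Talus, so Mei controls Talus.
Rowan holds 35% of Thornfield, so Mei controls Thornfield.
Thornfield holds 100% of Sable, so Mei controls Sable.
No other company's threshold is met.
Mei controls 4 companies.

4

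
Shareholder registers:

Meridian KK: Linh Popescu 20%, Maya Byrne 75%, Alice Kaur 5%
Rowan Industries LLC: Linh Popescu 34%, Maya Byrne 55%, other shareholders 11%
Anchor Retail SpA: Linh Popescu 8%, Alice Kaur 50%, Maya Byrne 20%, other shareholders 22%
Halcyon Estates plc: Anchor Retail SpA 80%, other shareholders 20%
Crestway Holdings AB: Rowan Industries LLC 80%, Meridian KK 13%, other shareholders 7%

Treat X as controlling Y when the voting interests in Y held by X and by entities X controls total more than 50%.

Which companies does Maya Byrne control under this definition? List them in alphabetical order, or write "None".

Crestway Holdings AB, Meridian KK, Rowan Industries LLC

Maya holds 75% of Meridian, so Maya controls Meridian.
Maya holds 55% of Rowan, so Maya controls Rowan.
Rowan and Meridian together hold 80% + 13% = 93% of Crestway, so Maya controls Crestway.
No other company's threshold is met.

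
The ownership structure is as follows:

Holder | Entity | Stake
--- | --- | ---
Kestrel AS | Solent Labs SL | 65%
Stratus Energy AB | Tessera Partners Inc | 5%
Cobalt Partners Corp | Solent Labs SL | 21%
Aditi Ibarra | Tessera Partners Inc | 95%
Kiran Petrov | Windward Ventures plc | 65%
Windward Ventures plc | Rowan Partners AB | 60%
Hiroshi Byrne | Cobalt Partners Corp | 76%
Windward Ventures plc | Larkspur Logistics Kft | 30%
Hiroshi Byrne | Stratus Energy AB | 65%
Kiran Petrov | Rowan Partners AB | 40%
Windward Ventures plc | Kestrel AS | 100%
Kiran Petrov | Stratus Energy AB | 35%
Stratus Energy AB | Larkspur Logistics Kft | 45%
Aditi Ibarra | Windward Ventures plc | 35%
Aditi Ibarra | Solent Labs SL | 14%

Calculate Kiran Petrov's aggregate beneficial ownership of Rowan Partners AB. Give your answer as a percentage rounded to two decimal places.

79.00%

Kiran reaches Rowan along 2 paths.
Via Windward: 65% × 60% = 39%.
Direct stake: 40% = 40%.
Total: 39% + 40% = 79%.
Rounded: 79.00%.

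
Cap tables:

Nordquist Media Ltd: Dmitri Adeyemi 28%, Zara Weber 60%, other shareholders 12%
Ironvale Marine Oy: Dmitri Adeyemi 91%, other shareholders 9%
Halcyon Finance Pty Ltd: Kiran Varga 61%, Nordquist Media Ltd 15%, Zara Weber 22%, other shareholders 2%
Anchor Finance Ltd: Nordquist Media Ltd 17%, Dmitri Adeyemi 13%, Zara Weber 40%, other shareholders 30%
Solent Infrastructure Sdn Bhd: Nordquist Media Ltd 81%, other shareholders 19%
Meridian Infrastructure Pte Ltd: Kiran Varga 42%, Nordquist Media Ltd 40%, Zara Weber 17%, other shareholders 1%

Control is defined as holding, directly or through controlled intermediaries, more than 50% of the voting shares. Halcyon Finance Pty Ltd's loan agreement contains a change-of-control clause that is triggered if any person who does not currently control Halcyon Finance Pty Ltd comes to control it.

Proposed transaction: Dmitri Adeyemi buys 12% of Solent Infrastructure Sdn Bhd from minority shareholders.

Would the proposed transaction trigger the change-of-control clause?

No

The purchase changes only Dmitri's holdings, so Dmitri is the only person who could newly come to control Halcyon.
Dmitri holds 91% of Ironvale, so Dmitri controls Ironvale.
Neither Dmitri nor any entity Dmitri controls holds any voting interest in Halcyon.
So before the transaction, Dmitri does not control Halcyon.
After the purchase, Dmitri holds 12% of Solent directly.
Dmitri's side now holds 12% of Solent, not > 50%, so Dmitri still does not control Solent.
After the transaction, neither Dmitri nor any entity Dmitri controls holds a voting interest in Halcyon, so Dmitri still does not control it.
No new person acquires control, so the clause is not triggered.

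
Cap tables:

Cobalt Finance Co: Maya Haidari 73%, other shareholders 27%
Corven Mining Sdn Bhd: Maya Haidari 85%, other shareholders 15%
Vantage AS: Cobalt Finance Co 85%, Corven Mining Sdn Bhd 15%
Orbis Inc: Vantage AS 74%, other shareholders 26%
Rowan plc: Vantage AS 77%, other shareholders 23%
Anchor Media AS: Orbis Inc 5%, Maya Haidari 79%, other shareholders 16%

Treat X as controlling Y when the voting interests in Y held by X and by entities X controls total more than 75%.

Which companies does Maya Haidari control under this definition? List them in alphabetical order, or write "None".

Maya holds 85% of Corven, so Maya controls Corven.
Maya holds 79% of Anchor, so Maya controls Anchor.
No other company's threshold is met.

Anchor Media AS, Corven Mining Sdn Bhd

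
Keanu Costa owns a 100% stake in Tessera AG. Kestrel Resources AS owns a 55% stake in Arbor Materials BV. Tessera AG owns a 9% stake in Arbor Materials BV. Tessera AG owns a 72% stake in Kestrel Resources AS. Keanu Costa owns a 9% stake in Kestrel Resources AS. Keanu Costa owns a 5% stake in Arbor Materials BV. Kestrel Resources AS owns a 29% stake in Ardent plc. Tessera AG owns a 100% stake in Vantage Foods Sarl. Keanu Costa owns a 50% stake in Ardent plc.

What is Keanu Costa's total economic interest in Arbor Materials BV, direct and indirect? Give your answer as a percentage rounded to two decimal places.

58.55%

Keanu reaches Arbor along 4 paths.
Direct stake: 5% = 5%.
Via Tessera: 100% × 9% = 9%.
Via Kestrel: 9% × 55% = 4.95%.
Via Tessera → Kestrel: 100% × 72% × 55% = 39.6%.
Total: 5% + 9% + 4.95% + 39.6% = 58.55%.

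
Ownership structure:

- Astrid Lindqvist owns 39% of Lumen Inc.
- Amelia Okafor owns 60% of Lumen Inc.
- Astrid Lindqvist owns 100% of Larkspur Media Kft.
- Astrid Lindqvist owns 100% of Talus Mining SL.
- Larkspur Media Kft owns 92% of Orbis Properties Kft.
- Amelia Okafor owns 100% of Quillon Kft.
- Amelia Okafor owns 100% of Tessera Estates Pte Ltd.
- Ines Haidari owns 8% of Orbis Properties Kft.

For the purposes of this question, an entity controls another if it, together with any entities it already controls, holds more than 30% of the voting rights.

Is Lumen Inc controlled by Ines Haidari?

No

Ines's largest direct stake is 8% in Orbis, which does not meet the threshold, so Ines controls no company.
Neither Ines nor any entity Ines controls holds any voting interest in Lumen.
So Ines does not control Lumen.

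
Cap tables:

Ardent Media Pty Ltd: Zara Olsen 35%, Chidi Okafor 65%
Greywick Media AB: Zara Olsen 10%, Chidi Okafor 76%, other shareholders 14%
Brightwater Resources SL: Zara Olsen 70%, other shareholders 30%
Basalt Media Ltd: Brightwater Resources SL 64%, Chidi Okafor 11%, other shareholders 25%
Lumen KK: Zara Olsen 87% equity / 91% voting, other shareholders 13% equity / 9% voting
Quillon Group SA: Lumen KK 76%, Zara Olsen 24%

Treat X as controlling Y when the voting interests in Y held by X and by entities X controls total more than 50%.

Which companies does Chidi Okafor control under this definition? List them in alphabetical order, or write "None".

Ardent Media Pty Ltd, Greywick Media AB

Chidi holds 65% of Ardent, so Chidi controls Ardent.
Chidi holds 76% of Greywick, so Chidi controls Greywick.
No other company's threshold is met.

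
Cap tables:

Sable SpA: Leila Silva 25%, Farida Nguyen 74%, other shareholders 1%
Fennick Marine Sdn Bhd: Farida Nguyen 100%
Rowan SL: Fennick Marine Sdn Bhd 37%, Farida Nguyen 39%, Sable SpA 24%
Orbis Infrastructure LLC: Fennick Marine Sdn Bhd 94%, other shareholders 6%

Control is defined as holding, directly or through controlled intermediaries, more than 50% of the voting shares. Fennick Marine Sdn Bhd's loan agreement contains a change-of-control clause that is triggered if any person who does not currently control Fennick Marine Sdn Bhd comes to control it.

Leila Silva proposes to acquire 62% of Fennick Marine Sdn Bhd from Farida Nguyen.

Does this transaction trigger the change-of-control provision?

The purchase adds only to Leila's holdings (Farida's stake shrinks), so Leila is the only person who could newly come to control Fennick.
Leila's largest direct stake is 25% in Sable, which does not meet the threshold, so Leila controls no company.
Neither Leila nor any entity Leila controls holds any voting interest in Fennick.
So before the transaction, Leila does not control Fennick.
After the purchase, Leila holds 62% of Fennick directly, and Farida's stake falls to 38%.
Leila holds 62% of Fennick, so Leila controls Fennick.
Leila did not control Fennick before and does after, so the clause is triggered.

Yes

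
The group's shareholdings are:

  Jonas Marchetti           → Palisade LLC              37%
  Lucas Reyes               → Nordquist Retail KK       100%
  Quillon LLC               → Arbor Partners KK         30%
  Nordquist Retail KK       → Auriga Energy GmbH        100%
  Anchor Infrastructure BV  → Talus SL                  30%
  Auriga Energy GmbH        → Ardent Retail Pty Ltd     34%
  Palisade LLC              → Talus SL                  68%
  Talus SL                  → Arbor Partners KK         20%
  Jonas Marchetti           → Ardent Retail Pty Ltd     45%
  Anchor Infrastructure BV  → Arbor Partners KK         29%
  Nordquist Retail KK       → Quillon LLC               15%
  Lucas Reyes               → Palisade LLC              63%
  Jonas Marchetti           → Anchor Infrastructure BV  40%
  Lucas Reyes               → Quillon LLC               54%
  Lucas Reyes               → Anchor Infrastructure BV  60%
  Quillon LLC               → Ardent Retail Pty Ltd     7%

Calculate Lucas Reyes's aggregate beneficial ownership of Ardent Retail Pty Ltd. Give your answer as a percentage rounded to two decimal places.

Lucas reaches Ardent along 3 paths.
Via Quillon: 54% × 7% = 3.78%.
Via Nordquist → Quillon: 100% × 15% × 7% = 1.05%.
Via Nordquist → Auriga: 100% × 100% × 34% = 34%.
Total: 3.78% + 1.05% + 34% = 38.83%.

38.83%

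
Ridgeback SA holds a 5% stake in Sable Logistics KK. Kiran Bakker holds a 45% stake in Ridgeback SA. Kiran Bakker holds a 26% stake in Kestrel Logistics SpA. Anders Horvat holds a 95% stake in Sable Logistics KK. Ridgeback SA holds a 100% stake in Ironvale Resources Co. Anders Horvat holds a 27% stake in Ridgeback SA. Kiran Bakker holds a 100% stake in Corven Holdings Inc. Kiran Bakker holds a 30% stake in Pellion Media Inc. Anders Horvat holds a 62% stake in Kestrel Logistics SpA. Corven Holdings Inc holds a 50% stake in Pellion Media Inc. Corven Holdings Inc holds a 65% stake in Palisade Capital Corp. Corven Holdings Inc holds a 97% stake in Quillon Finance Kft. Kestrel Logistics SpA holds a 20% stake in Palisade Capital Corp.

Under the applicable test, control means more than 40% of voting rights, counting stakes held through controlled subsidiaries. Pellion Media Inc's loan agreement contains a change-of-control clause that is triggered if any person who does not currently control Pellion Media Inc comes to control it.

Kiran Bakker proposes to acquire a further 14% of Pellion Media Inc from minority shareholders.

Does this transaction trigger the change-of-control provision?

The purchase changes only Kiran's holdings, so Kiran is the only person who could newly come to control Pellion.
Kiran holds 100% of Corven, so Kiran controls Corven.
Corven and Kiran together hold 50% + 30% = 80% of Pellion, so Kiran controls Pellion.
So Kiran already controls Pellion before the transaction.
After the purchase, Kiran's direct stake in Pellion rises to 30% + 14% = 44%.
Kiran controlled Pellion already, so this is not a new person acquiring control; every other person's position is unchanged or reduced.
No new person acquires control, so the clause is not triggered.

No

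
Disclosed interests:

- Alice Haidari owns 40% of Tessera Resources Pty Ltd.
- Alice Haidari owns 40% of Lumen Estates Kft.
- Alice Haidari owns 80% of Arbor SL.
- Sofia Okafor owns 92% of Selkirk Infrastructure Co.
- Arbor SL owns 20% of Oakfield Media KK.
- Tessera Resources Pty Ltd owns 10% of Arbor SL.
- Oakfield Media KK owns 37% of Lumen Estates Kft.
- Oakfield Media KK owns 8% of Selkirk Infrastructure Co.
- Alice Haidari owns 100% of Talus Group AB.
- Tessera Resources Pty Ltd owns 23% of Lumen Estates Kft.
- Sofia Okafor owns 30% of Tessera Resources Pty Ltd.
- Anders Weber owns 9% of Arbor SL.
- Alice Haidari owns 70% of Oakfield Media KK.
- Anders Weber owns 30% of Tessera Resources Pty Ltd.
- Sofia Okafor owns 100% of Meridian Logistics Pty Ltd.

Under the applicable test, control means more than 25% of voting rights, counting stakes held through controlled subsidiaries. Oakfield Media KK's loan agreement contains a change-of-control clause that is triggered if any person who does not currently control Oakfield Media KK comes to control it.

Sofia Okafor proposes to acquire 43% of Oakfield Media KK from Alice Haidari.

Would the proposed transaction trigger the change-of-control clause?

Yes

The purchase adds only to Sofia's holdings (Alice's stake shrinks), so Sofia is the only person who could newly come to control Oakfield.
Sofia holds 30% of Tessera, so Sofia controls Tessera.
Sofia holds 100% of Meridian, so Sofia controls Meridian.
Sofia holds 92% of Selkirk, so Sofia controls Selkirk.
Neither Sofia nor any entity Sofia controls holds any voting interest in Oakfield.
So before the transaction, Sofia does not control Oakfield.
After the purchase, Sofia holds 43% of Oakfield directly, and Alice's stake falls to 27%.
Sofia holds 43% of Oakfield, so Sofia controls Oakfield.
Sofia did not control Oakfield before and does after, so the clause is triggered.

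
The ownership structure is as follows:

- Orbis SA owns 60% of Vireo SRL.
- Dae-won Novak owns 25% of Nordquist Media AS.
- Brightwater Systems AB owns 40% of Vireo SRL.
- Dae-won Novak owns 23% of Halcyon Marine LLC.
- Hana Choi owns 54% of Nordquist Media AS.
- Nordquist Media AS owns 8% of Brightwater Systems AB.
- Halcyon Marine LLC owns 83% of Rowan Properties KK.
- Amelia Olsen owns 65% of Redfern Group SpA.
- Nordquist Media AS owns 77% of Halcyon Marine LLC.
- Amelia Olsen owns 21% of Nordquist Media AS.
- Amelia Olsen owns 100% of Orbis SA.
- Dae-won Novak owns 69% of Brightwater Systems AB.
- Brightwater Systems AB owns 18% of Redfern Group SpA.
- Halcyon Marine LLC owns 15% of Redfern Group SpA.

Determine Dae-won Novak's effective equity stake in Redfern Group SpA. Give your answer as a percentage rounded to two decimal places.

Dae-won reaches Redfern along 4 paths.
Via Nordquist → Halcyon: 25% × 77% × 15% = 2.8875%.
Via Halcyon: 23% × 15% = 3.45%.
Via Brightwater: 69% × 18% = 12.42%.
Via Nordquist → Brightwater: 25% × 8% × 18% = 0.36%.
Total: 2.8875% + 3.45% + 12.42% + 0.36% = 19.1175%.
Rounded: 19.12%.

19.12%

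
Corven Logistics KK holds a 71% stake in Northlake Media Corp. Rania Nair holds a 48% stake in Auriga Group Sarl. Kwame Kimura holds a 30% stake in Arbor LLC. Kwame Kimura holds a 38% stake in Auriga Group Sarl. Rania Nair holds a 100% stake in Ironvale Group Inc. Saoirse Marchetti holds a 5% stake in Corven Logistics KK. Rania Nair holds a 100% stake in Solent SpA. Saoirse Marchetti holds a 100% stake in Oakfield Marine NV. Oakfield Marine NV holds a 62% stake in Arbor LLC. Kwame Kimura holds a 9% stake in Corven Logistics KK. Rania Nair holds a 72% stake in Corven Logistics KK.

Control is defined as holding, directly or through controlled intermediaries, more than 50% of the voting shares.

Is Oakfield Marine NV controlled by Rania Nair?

No

Rania holds 72% of Corven, so Rania controls Corven.
Rania holds 100% of Ironvale, so Rania controls Ironvale.
Corven holds 71% of Northlake, so Rania controls Northlake.
Rania holds 100% of Solent, so Rania controls Solent.
Neither Rania nor any entity Rania controls holds any voting interest in Oakfield.
So Rania does not control Oakfield.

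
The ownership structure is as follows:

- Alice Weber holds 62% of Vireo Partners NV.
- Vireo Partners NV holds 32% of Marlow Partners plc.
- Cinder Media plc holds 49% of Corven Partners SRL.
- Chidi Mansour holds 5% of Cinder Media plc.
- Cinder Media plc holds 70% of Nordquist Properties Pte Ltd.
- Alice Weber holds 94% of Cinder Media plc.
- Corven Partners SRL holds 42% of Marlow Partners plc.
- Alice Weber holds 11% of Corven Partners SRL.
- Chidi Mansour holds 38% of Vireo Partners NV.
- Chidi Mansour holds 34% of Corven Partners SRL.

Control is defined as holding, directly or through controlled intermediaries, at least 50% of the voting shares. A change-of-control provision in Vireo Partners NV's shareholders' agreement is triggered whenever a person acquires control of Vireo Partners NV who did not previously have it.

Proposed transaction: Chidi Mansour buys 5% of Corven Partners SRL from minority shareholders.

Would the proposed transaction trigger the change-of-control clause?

No

The purchase changes only Chidi's holdings, so Chidi is the only person who could newly come to control Vireo.
Chidi's largest direct stake is 38% in Vireo, which does not meet the threshold, so Chidi controls no company.
In Vireo, Chidi's side holds only 38%, not ≥ 50%.
So before the transaction, Chidi does not control Vireo.
After the purchase, Chidi's direct stake in Corven rises to 34% + 5% = 39%.
Chidi's side now holds 39% of Corven, not ≥ 50%, so Chidi still does not control Corven.
After the transaction, Chidi's side holds 38% of Vireo, not ≥ 50%, so Chidi still does not control Vireo.
No new person acquires control, so the clause is not triggered.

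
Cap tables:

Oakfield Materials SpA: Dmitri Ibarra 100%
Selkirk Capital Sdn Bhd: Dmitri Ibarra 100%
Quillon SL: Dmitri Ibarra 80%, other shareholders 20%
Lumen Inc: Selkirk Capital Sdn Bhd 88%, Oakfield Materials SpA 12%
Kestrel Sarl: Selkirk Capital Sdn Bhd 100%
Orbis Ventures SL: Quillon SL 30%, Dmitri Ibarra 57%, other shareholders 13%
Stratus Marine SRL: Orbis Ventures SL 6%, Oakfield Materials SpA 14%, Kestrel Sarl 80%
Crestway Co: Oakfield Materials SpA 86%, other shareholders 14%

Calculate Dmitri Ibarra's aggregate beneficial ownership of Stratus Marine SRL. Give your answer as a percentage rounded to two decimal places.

Dmitri reaches Stratus along 4 paths.
Via Quillon → Orbis: 80% × 30% × 6% = 1.44%.
Via Orbis: 57% × 6% = 3.42%.
Via Oakfield: 100% × 14% = 14%.
Via Selkirk → Kestrel: 100% × 100% × 80% = 80%.
Total: 1.44% + 3.42% + 14% + 80% = 98.86%.

98.86%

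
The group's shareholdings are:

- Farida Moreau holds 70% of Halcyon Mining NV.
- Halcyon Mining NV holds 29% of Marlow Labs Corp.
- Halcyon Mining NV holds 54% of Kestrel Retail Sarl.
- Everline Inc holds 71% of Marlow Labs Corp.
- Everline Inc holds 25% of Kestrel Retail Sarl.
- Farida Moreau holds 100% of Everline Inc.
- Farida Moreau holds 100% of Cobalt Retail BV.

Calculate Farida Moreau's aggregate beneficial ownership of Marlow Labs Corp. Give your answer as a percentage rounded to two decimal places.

Farida reaches Marlow along 2 paths.
Via Everline: 100% × 71% = 71%.
Via Halcyon: 70% × 29% = 20.3%.
Total: 71% + 20.3% = 91.3%.
Rounded: 91.30%.

91.30%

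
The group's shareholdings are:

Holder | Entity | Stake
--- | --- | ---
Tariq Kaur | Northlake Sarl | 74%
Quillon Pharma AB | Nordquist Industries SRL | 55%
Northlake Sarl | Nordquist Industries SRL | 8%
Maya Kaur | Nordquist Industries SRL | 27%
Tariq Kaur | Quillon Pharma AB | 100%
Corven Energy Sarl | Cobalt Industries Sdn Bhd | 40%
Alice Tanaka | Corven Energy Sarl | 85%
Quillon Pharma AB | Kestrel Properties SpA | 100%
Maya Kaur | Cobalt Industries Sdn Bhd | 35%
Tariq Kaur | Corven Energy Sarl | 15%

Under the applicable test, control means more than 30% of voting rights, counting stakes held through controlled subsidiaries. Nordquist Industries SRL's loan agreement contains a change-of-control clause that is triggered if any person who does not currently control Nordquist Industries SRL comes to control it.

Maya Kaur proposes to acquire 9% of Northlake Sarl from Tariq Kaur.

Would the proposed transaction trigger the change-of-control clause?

The purchase adds only to Maya's holdings (Tariq's stake shrinks), so Maya is the only person who could newly come to control Nordquist.
Maya holds 35% of Cobalt, so Maya controls Cobalt.
In Nordquist, Maya's side holds only 27%, not > 30%.
So before the transaction, Maya does not control Nordquist.
After the purchase, Maya holds 9% of Northlake directly, and Tariq's stake falls to 65%.
Maya's side now holds 9% of Northlake, not > 30%, so Maya still does not control Northlake.
After the transaction, Maya's side holds 27% of Nordquist, not > 30%, so Maya still does not control Nordquist.
No new person acquires control, so the clause is not triggered.

No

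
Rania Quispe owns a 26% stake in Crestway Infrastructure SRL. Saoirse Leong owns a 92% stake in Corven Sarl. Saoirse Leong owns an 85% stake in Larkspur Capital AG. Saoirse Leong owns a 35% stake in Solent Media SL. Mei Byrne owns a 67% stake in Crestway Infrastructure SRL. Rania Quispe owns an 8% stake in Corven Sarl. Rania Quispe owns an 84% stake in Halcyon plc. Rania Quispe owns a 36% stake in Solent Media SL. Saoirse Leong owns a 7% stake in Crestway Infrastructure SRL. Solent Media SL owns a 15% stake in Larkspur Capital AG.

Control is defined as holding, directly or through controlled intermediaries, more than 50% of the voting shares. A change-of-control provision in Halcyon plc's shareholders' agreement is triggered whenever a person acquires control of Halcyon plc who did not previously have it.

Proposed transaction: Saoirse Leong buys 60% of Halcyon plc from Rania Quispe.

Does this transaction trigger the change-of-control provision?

The purchase adds only to Saoirse's holdings (Rania's stake shrinks), so Saoirse is the only person who could newly come to control Halcyon.
Saoirse holds 85% of Larkspur, so Saoirse controls Larkspur.
Saoirse holds 92% of Corven, so Saoirse controls Corven.
Neither Saoirse nor any entity Saoirse controls holds any voting interest in Halcyon.
So before the transaction, Saoirse does not control Halcyon.
After the purchase, Saoirse holds 60% of Halcyon directly, and Rania's stake falls to 24%.
Saoirse holds 60% of Halcyon, so Saoirse controls Halcyon.
Saoirse did not control Halcyon before and does after, so the clause is triggered.

Yes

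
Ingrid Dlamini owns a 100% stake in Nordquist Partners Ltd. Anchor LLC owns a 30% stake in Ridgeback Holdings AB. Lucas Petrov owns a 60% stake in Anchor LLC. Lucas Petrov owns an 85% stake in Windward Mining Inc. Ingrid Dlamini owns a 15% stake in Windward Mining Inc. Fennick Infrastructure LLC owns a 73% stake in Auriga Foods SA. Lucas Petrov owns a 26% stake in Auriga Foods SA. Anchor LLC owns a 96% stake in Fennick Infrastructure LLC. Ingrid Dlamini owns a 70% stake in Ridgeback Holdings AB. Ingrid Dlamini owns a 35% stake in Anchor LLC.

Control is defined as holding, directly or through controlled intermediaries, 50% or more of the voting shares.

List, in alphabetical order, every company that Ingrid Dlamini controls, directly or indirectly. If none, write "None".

Ingrid holds 100% of Nordquist, so Ingrid controls Nordquist.
Ingrid holds 70% of Ridgeback, so Ingrid controls Ridgeback.
No other company's threshold is met.

Nordquist Partners Ltd, Ridgeback Holdings AB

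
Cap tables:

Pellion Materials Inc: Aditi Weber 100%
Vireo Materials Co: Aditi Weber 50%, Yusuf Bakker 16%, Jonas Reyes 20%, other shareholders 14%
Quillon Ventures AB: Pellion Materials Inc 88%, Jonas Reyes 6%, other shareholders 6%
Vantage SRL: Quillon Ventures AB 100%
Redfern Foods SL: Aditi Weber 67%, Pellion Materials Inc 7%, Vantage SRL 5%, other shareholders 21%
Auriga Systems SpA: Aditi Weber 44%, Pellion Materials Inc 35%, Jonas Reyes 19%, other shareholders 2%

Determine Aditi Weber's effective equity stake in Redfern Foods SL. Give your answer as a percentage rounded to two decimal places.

Aditi reaches Redfern along 3 paths.
Direct stake: 67% = 67%.
Via Pellion: 100% × 7% = 7%.
Via Pellion → Quillon → Vantage: 100% × 88% × 100% × 5% = 4.4%.
Total: 67% + 7% + 4.4% = 78.4%.
Rounded: 78.40%.

78.40%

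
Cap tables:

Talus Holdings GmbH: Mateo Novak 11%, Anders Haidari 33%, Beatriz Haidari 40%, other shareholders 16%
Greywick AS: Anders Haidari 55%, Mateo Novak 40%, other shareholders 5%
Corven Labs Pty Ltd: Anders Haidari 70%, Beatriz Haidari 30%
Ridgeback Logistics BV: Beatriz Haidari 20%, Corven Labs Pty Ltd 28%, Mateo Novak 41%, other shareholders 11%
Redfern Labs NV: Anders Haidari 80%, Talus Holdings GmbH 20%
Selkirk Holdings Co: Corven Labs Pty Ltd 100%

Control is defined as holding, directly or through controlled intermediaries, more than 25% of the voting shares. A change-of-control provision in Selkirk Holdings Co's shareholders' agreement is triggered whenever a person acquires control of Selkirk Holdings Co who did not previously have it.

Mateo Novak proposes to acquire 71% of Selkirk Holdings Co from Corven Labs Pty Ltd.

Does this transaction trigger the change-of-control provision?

Yes

The purchase adds only to Mateo's holdings (Corven's stake shrinks), so Mateo is the only person who could newly come to control Selkirk.
Mateo holds 40% of Greywick, so Mateo controls Greywick.
Mateo holds 41% of Ridgeback, so Mateo controls Ridgeback.
Neither Mateo nor any entity Mateo controls holds any voting interest in Selkirk.
So before the transaction, Mateo does not control Selkirk.
After the purchase, Mateo holds 71% of Selkirk directly, and Corven's stake falls to 29%.
Mateo holds 71% of Selkirk, so Mateo controls Selkirk.
Mateo did not control Selkirk before and does after, so the clause is triggered.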